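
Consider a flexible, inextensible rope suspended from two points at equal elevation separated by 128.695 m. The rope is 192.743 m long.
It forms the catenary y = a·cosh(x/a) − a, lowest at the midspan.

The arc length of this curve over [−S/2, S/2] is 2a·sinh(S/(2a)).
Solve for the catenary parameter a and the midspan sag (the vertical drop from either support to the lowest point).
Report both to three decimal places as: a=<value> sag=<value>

a=39.750 sag=64.497

seed: a₀ = √(S³/(24(L−S))) = √(128.695³/(24·64.048)) = 37.237808
iter 1: u=1.728015  f(a)=+1.027e+01  f'(a)=-4.583e+00  a ← 37.237808 − (+1.027e+01/-4.583e+00) = 39.479016
iter 2: u=1.629916  f(a)=+1.000e+00  f'(a)=-3.730e+00  a ← 39.479016 − (+1.000e+00/-3.730e+00) = 39.747209
iter 3: u=1.618919  f(a)=+1.175e-02  f'(a)=-3.643e+00  a ← 39.747209 − (+1.175e-02/-3.643e+00) = 39.750434
iter 4: u=1.618787  f(a)=+1.663e-06  f'(a)=-3.642e+00  a ← 39.750434 − (+1.663e-06/-3.642e+00) = 39.750435
iter 5: u=1.618787  f(a)=+8.527e-14  f'(a)=-3.642e+00  a ← 39.750435 − (+8.527e-14/-3.642e+00) = 39.750435
converged: |Δa| < 1e-12 after 5 iterations
sag = a·(cosh(S/(2a)) − 1) = 39.750435·(cosh(1.618787) − 1) = 64.497170
T_max/T_min = cosh(S/(2a)) = 2.622553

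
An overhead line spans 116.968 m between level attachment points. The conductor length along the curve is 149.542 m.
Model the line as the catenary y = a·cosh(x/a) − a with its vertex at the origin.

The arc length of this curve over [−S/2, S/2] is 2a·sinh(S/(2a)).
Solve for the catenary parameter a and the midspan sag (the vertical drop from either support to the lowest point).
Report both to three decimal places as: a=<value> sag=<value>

a=47.024 sag=41.305

seed: a₀ = √(S³/(24(L−S))) = √(116.968³/(24·32.574)) = 45.243837
iter 1: u=1.292640  f(a)=+2.832e+00  f'(a)=-1.695e+00  a ← 45.243837 − (+2.832e+00/-1.695e+00) = 46.914440
iter 2: u=1.246610  f(a)=+1.644e-01  f'(a)=-1.504e+00  a ← 46.914440 − (+1.644e-01/-1.504e+00) = 47.023790
iter 3: u=1.243711  f(a)=+6.298e-04  f'(a)=-1.492e+00  a ← 47.023790 − (+6.298e-04/-1.492e+00) = 47.024212
iter 4: u=1.243700  f(a)=+9.317e-09  f'(a)=-1.492e+00  a ← 47.024212 − (+9.317e-09/-1.492e+00) = 47.024212
iter 5: u=1.243700  f(a)=-2.842e-14  f'(a)=-1.492e+00  a ← 47.024212 − (-2.842e-14/-1.492e+00) = 47.024212
converged: |Δa| < 1e-12 after 5 iterations
sag = a·(cosh(S/(2a)) − 1) = 47.024212·(cosh(1.243700) − 1) = 41.304600
T_max/T_min = cosh(S/(2a)) = 1.878369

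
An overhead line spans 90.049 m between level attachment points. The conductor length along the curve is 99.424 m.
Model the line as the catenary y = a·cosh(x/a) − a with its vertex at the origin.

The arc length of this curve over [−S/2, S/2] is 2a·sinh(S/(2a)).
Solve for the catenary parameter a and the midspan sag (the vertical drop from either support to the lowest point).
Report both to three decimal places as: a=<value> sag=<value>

seed: a₀ = √(S³/(24(L−S))) = √(90.049³/(24·9.375)) = 56.967490
iter 1: u=0.790354  f(a)=+2.972e-01  f'(a)=-3.502e-01  a ← 56.967490 − (+2.972e-01/-3.502e-01) = 57.816254
iter 2: u=0.778752  f(a)=+6.772e-03  f'(a)=-3.344e-01  a ← 57.816254 − (+6.772e-03/-3.344e-01) = 57.836508
iter 3: u=0.778479  f(a)=+3.699e-06  f'(a)=-3.340e-01  a ← 57.836508 − (+3.699e-06/-3.340e-01) = 57.836519
iter 4: u=0.778479  f(a)=+1.094e-12  f'(a)=-3.340e-01  a ← 57.836519 − (+1.094e-12/-3.340e-01) = 57.836519
converged: |Δa| < 1e-12 after 4 iterations
sag = a·(cosh(S/(2a)) − 1) = 57.836519·(cosh(0.778479) − 1) = 18.428452
T_max/T_min = cosh(S/(2a)) = 1.318630

a=57.837 sag=18.428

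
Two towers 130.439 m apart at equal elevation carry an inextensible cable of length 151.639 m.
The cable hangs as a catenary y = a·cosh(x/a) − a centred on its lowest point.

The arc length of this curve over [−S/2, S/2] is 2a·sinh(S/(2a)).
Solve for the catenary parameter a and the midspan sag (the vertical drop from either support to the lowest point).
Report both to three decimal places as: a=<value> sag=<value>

a=67.598 sag=33.980

seed: a₀ = √(S³/(24(L−S))) = √(130.439³/(24·21.200)) = 66.044649
iter 1: u=0.987506  f(a)=+1.058e+00  f'(a)=-7.068e-01  a ← 66.044649 − (+1.058e+00/-7.068e-01) = 67.541515
iter 2: u=0.965621  f(a)=+3.704e-02  f'(a)=-6.581e-01  a ← 67.541515 − (+3.704e-02/-6.581e-01) = 67.597794
iter 3: u=0.964817  f(a)=+4.904e-05  f'(a)=-6.564e-01  a ← 67.597794 − (+4.904e-05/-6.564e-01) = 67.597869
iter 4: u=0.964816  f(a)=+8.620e-11  f'(a)=-6.564e-01  a ← 67.597869 − (+8.620e-11/-6.564e-01) = 67.597869
iter 5: u=0.964816  f(a)=+2.842e-14  f'(a)=-6.564e-01  a ← 67.597869 − (+2.842e-14/-6.564e-01) = 67.597869
converged: |Δa| < 1e-12 after 5 iterations
sag = a·(cosh(S/(2a)) − 1) = 67.597869·(cosh(0.964816) − 1) = 33.980025
T_max/T_min = cosh(S/(2a)) = 1.502679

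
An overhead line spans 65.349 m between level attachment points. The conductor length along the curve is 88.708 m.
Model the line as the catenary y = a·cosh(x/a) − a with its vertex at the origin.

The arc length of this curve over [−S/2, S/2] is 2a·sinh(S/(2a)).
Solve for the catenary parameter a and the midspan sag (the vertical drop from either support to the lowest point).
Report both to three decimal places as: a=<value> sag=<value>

a=23.421 sag=26.737

seed: a₀ = √(S³/(24(L−S))) = √(65.349³/(24·23.359)) = 22.311341
iter 1: u=1.464479  f(a)=+2.637e+00  f'(a)=-2.579e+00  a ← 22.311341 − (+2.637e+00/-2.579e+00) = 23.333796
iter 2: u=1.400308  f(a)=+1.921e-01  f'(a)=-2.216e+00  a ← 23.333796 − (+1.921e-01/-2.216e+00) = 23.420492
iter 3: u=1.395124  f(a)=+1.196e-03  f'(a)=-2.188e+00  a ← 23.420492 − (+1.196e-03/-2.188e+00) = 23.421039
iter 4: u=1.395092  f(a)=+4.706e-08  f'(a)=-2.188e+00  a ← 23.421039 − (+4.706e-08/-2.188e+00) = 23.421039
iter 5: u=1.395092  f(a)=-1.421e-14  f'(a)=-2.188e+00  a ← 23.421039 − (-1.421e-14/-2.188e+00) = 23.421039
converged: |Δa| < 1e-12 after 5 iterations
sag = a·(cosh(S/(2a)) − 1) = 23.421039·(cosh(1.395092) − 1) = 26.736935
T_max/T_min = cosh(S/(2a)) = 2.141578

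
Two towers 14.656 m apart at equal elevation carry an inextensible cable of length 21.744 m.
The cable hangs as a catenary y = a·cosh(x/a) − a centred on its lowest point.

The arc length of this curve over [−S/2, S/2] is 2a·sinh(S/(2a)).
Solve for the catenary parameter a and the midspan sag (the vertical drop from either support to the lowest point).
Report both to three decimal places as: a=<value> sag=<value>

a=4.585 sag=7.214

seed: a₀ = √(S³/(24(L−S))) = √(14.656³/(24·7.088)) = 4.301854
iter 1: u=1.703451  f(a)=+1.102e+00  f'(a)=-4.356e+00  a ← 4.301854 − (+1.102e+00/-4.356e+00) = 4.554915
iter 2: u=1.608811  f(a)=+1.048e-01  f'(a)=-3.564e+00  a ← 4.554915 − (+1.048e-01/-3.564e+00) = 4.584307
iter 3: u=1.598497  f(a)=+1.165e-03  f'(a)=-3.485e+00  a ← 4.584307 − (+1.165e-03/-3.485e+00) = 4.584642
iter 4: u=1.598380  f(a)=+1.478e-07  f'(a)=-3.484e+00  a ← 4.584642 − (+1.478e-07/-3.484e+00) = 4.584642
iter 5: u=1.598380  f(a)=+3.553e-15  f'(a)=-3.484e+00  a ← 4.584642 − (+3.553e-15/-3.484e+00) = 4.584642
converged: |Δa| < 1e-12 after 5 iterations
sag = a·(cosh(S/(2a)) − 1) = 4.584642·(cosh(1.598380) − 1) = 7.214482
T_max/T_min = cosh(S/(2a)) = 2.573620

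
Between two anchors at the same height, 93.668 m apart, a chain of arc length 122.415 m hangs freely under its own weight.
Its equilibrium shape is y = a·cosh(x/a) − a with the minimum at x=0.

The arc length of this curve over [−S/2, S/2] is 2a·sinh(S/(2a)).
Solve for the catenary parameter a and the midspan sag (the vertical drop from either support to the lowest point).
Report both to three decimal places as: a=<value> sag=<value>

a=36.002 sag=35.009

seed: a₀ = √(S³/(24(L−S))) = √(93.668³/(24·28.747)) = 34.513181
iter 1: u=1.356989  f(a)=+2.766e+00  f'(a)=-1.993e+00  a ← 34.513181 − (+2.766e+00/-1.993e+00) = 35.900611
iter 2: u=1.304546  f(a)=+1.755e-01  f'(a)=-1.748e+00  a ← 35.900611 − (+1.755e-01/-1.748e+00) = 36.001039
iter 3: u=1.300907  f(a)=+8.129e-04  f'(a)=-1.732e+00  a ← 36.001039 − (+8.129e-04/-1.732e+00) = 36.001508
iter 4: u=1.300890  f(a)=+1.761e-08  f'(a)=-1.732e+00  a ← 36.001508 − (+1.761e-08/-1.732e+00) = 36.001508
iter 5: u=1.300890  f(a)=+1.421e-14  f'(a)=-1.732e+00  a ← 36.001508 − (+1.421e-14/-1.732e+00) = 36.001508
converged: |Δa| < 1e-12 after 5 iterations
sag = a·(cosh(S/(2a)) − 1) = 36.001508·(cosh(1.300890) − 1) = 35.008819
T_max/T_min = cosh(S/(2a)) = 1.972426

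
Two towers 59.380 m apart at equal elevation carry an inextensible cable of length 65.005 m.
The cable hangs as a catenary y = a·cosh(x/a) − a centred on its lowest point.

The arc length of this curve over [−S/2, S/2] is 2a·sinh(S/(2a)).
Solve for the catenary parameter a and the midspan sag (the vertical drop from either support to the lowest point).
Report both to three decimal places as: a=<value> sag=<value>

a=39.929 sag=11.556

seed: a₀ = √(S³/(24(L−S))) = √(59.380³/(24·5.625)) = 39.381604
iter 1: u=0.753905  f(a)=+1.620e-01  f'(a)=-3.022e-01  a ← 39.381604 − (+1.620e-01/-3.022e-01) = 39.917727
iter 2: u=0.743780  f(a)=+3.368e-03  f'(a)=-2.898e-01  a ← 39.917727 − (+3.368e-03/-2.898e-01) = 39.929350
iter 3: u=0.743563  f(a)=+1.524e-06  f'(a)=-2.895e-01  a ← 39.929350 − (+1.524e-06/-2.895e-01) = 39.929355
iter 4: u=0.743563  f(a)=+3.126e-13  f'(a)=-2.895e-01  a ← 39.929355 − (+3.126e-13/-2.895e-01) = 39.929355
converged: |Δa| < 1e-12 after 4 iterations
sag = a·(cosh(S/(2a)) − 1) = 39.929355·(cosh(0.743563) − 1) = 11.556234
T_max/T_min = cosh(S/(2a)) = 1.289417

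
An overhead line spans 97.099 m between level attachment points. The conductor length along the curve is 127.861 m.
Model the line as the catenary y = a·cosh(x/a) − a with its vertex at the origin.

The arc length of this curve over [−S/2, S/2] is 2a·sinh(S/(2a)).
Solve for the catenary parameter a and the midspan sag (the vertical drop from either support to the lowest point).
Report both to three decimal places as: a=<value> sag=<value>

seed: a₀ = √(S³/(24(L−S))) = √(97.099³/(24·30.762)) = 35.213503
iter 1: u=1.378718  f(a)=+3.060e+00  f'(a)=-2.103e+00  a ← 35.213503 − (+3.060e+00/-2.103e+00) = 36.668624
iter 2: u=1.324007  f(a)=+1.999e-01  f'(a)=-1.836e+00  a ← 36.668624 − (+1.999e-01/-1.836e+00) = 36.777478
iter 3: u=1.320088  f(a)=+9.848e-04  f'(a)=-1.818e+00  a ← 36.777478 − (+9.848e-04/-1.818e+00) = 36.778020
iter 4: u=1.320068  f(a)=+2.417e-08  f'(a)=-1.818e+00  a ← 36.778020 − (+2.417e-08/-1.818e+00) = 36.778020
iter 5: u=1.320068  f(a)=-1.421e-14  f'(a)=-1.818e+00  a ← 36.778020 − (-1.421e-14/-1.818e+00) = 36.778020
converged: |Δa| < 1e-12 after 5 iterations
sag = a·(cosh(S/(2a)) − 1) = 36.778020·(cosh(1.320068) − 1) = 36.976516
T_max/T_min = cosh(S/(2a)) = 2.005397

a=36.778 sag=36.977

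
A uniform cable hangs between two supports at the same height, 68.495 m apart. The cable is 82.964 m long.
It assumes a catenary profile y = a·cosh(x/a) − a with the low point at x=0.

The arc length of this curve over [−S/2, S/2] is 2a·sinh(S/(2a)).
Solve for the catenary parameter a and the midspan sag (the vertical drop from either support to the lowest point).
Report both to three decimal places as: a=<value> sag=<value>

seed: a₀ = √(S³/(24(L−S))) = √(68.495³/(24·14.469)) = 30.420295
iter 1: u=1.125811  f(a)=+9.451e-01  f'(a)=-1.077e+00  a ← 30.420295 − (+9.451e-01/-1.077e+00) = 31.297476
iter 2: u=1.094258  f(a)=+4.242e-02  f'(a)=-9.827e-01  a ← 31.297476 − (+4.242e-02/-9.827e-01) = 31.340644
iter 3: u=1.092750  f(a)=+9.435e-05  f'(a)=-9.783e-01  a ← 31.340644 − (+9.435e-05/-9.783e-01) = 31.340740
iter 4: u=1.092747  f(a)=+4.691e-10  f'(a)=-9.783e-01  a ← 31.340740 − (+4.691e-10/-9.783e-01) = 31.340740
iter 5: u=1.092747  f(a)=+0.000e+00  f'(a)=-9.783e-01  a ← 31.340740 − (+0.000e+00/-9.783e-01) = 31.340740
converged: |Δa| < 1e-12 after 5 iterations
sag = a·(cosh(S/(2a)) − 1) = 31.340740·(cosh(1.092747) − 1) = 20.649627
T_max/T_min = cosh(S/(2a)) = 1.658875

a=31.341 sag=20.650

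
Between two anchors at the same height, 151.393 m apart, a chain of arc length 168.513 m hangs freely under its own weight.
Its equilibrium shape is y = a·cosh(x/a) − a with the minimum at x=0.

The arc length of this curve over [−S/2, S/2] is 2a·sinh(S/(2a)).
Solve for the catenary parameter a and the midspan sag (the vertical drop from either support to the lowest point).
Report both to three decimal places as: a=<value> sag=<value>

a=93.417 sag=32.384

seed: a₀ = √(S³/(24(L−S))) = √(151.393³/(24·17.120)) = 91.896970
iter 1: u=0.823711  f(a)=+5.903e-01  f'(a)=-3.985e-01  a ← 91.896970 − (+5.903e-01/-3.985e-01) = 93.378222
iter 2: u=0.810644  f(a)=+1.457e-02  f'(a)=-3.790e-01  a ← 93.378222 − (+1.457e-02/-3.790e-01) = 93.416673
iter 3: u=0.810310  f(a)=+9.384e-06  f'(a)=-3.785e-01  a ← 93.416673 − (+9.384e-06/-3.785e-01) = 93.416698
iter 4: u=0.810310  f(a)=+3.865e-12  f'(a)=-3.785e-01  a ← 93.416698 − (+3.865e-12/-3.785e-01) = 93.416698
converged: |Δa| < 1e-12 after 4 iterations
sag = a·(cosh(S/(2a)) − 1) = 93.416698·(cosh(0.810310) − 1) = 32.384086
T_max/T_min = cosh(S/(2a)) = 1.346663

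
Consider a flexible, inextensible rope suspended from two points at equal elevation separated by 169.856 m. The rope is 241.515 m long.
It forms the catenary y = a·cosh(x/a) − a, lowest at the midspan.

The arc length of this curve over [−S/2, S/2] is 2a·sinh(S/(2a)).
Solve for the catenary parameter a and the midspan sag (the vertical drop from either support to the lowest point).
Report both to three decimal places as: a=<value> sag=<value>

seed: a₀ = √(S³/(24(L−S))) = √(169.856³/(24·71.659)) = 53.380218
iter 1: u=1.591001  f(a)=+9.636e+00  f'(a)=-3.429e+00  a ← 53.380218 − (+9.636e+00/-3.429e+00) = 56.190399
iter 2: u=1.511433  f(a)=+8.132e-01  f'(a)=-2.872e+00  a ← 56.190399 − (+8.132e-01/-2.872e+00) = 56.473507
iter 3: u=1.503856  f(a)=+6.972e-03  f'(a)=-2.823e+00  a ← 56.473507 − (+6.972e-03/-2.823e+00) = 56.475976
iter 4: u=1.503790  f(a)=+5.221e-07  f'(a)=-2.823e+00  a ← 56.475976 − (+5.221e-07/-2.823e+00) = 56.475976
iter 5: u=1.503790  f(a)=+5.684e-14  f'(a)=-2.823e+00  a ← 56.475976 − (+5.684e-14/-2.823e+00) = 56.475976
converged: |Δa| < 1e-12 after 5 iterations
sag = a·(cosh(S/(2a)) − 1) = 56.475976·(cosh(1.503790) − 1) = 76.835350
T_max/T_min = cosh(S/(2a)) = 2.360496

a=56.476 sag=76.835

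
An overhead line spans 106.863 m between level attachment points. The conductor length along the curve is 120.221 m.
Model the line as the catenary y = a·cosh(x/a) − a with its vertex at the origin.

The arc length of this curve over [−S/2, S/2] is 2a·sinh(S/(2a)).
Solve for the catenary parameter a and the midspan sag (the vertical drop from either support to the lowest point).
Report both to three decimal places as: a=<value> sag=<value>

a=62.822 sag=24.126

seed: a₀ = √(S³/(24(L−S))) = √(106.863³/(24·13.358)) = 61.697093
iter 1: u=0.866029  f(a)=+5.100e-01  f'(a)=-4.664e-01  a ← 61.697093 − (+5.100e-01/-4.664e-01) = 62.790561
iter 2: u=0.850948  f(a)=+1.387e-02  f'(a)=-4.413e-01  a ← 62.790561 − (+1.387e-02/-4.413e-01) = 62.821997
iter 3: u=0.850522  f(a)=+1.090e-05  f'(a)=-4.406e-01  a ← 62.821997 − (+1.090e-05/-4.406e-01) = 62.822022
iter 4: u=0.850522  f(a)=+6.750e-12  f'(a)=-4.406e-01  a ← 62.822022 − (+6.750e-12/-4.406e-01) = 62.822022
converged: |Δa| < 1e-12 after 4 iterations
sag = a·(cosh(S/(2a)) − 1) = 62.822022·(cosh(0.850522) − 1) = 24.125541
T_max/T_min = cosh(S/(2a)) = 1.384030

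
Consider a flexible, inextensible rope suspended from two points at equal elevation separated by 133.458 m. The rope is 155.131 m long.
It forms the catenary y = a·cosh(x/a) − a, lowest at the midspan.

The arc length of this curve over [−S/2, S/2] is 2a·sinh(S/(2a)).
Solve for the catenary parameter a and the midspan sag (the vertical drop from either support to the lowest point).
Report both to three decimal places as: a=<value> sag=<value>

seed: a₀ = √(S³/(24(L−S))) = √(133.458³/(24·21.673)) = 67.600792
iter 1: u=0.987104  f(a)=+1.081e+00  f'(a)=-7.059e-01  a ← 67.600792 − (+1.081e+00/-7.059e-01) = 69.131767
iter 2: u=0.965244  f(a)=+3.780e-02  f'(a)=-6.573e-01  a ← 69.131767 − (+3.780e-02/-6.573e-01) = 69.189281
iter 3: u=0.964441  f(a)=+4.997e-05  f'(a)=-6.556e-01  a ← 69.189281 − (+4.997e-05/-6.556e-01) = 69.189357
iter 4: u=0.964440  f(a)=+8.760e-11  f'(a)=-6.556e-01  a ← 69.189357 − (+8.760e-11/-6.556e-01) = 69.189357
iter 5: u=0.964440  f(a)=+0.000e+00  f'(a)=-6.556e-01  a ← 69.189357 − (+0.000e+00/-6.556e-01) = 69.189357
converged: |Δa| < 1e-12 after 5 iterations
sag = a·(cosh(S/(2a)) − 1) = 69.189357·(cosh(0.964440) − 1) = 34.750885
T_max/T_min = cosh(S/(2a)) = 1.502258

a=69.189 sag=34.751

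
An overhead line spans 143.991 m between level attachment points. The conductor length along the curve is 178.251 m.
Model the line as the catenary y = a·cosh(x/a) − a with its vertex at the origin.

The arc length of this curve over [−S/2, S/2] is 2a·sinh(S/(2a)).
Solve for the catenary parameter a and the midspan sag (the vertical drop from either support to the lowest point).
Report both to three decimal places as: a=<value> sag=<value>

seed: a₀ = √(S³/(24(L−S))) = √(143.991³/(24·34.260)) = 60.256475
iter 1: u=1.194818  f(a)=+2.530e+00  f'(a)=-1.308e+00  a ← 60.256475 − (+2.530e+00/-1.308e+00) = 62.190955
iter 2: u=1.157652  f(a)=+1.270e-01  f'(a)=-1.180e+00  a ← 62.190955 − (+1.270e-01/-1.180e+00) = 62.298573
iter 3: u=1.155652  f(a)=+3.570e-04  f'(a)=-1.173e+00  a ← 62.298573 − (+3.570e-04/-1.173e+00) = 62.298878
iter 4: u=1.155647  f(a)=+2.841e-09  f'(a)=-1.173e+00  a ← 62.298878 − (+2.841e-09/-1.173e+00) = 62.298878
iter 5: u=1.155647  f(a)=-2.842e-14  f'(a)=-1.173e+00  a ← 62.298878 − (-2.842e-14/-1.173e+00) = 62.298878
converged: |Δa| < 1e-12 after 5 iterations
sag = a·(cosh(S/(2a)) − 1) = 62.298878·(cosh(1.155647) − 1) = 46.441662
T_max/T_min = cosh(S/(2a)) = 1.745465

a=62.299 sag=46.442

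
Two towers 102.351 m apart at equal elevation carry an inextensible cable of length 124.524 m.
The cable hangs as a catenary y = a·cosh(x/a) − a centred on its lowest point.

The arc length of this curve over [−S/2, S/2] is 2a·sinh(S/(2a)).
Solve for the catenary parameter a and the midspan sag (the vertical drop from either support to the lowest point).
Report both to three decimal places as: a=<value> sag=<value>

a=46.278 sag=31.299

seed: a₀ = √(S³/(24(L−S))) = √(102.351³/(24·22.173)) = 44.886970
iter 1: u=1.140097  f(a)=+1.486e+00  f'(a)=-1.122e+00  a ← 44.886970 − (+1.486e+00/-1.122e+00) = 46.211244
iter 2: u=1.107425  f(a)=+6.832e-02  f'(a)=-1.021e+00  a ← 46.211244 − (+6.832e-02/-1.021e+00) = 46.278129
iter 3: u=1.105825  f(a)=+1.597e-04  f'(a)=-1.017e+00  a ← 46.278129 − (+1.597e-04/-1.017e+00) = 46.278286
iter 4: u=1.105821  f(a)=+8.773e-10  f'(a)=-1.017e+00  a ← 46.278286 − (+8.773e-10/-1.017e+00) = 46.278286
iter 5: u=1.105821  f(a)=+0.000e+00  f'(a)=-1.017e+00  a ← 46.278286 − (+0.000e+00/-1.017e+00) = 46.278286
converged: |Δa| < 1e-12 after 5 iterations
sag = a·(cosh(S/(2a)) − 1) = 46.278286·(cosh(1.105821) − 1) = 31.299007
T_max/T_min = cosh(S/(2a)) = 1.676322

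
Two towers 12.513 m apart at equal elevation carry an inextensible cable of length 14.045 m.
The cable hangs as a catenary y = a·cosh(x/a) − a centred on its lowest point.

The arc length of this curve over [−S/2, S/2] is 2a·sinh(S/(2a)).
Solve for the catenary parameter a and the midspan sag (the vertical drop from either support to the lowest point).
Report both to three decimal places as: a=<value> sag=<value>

a=7.430 sag=2.793

seed: a₀ = √(S³/(24(L−S))) = √(12.513³/(24·1.532)) = 7.299736
iter 1: u=0.857086  f(a)=+5.726e-02  f'(a)=-4.514e-01  a ← 7.299736 − (+5.726e-02/-4.514e-01) = 7.426597
iter 2: u=0.842445  f(a)=+1.527e-03  f'(a)=-4.276e-01  a ← 7.426597 − (+1.527e-03/-4.276e-01) = 7.430168
iter 3: u=0.842040  f(a)=+1.152e-06  f'(a)=-4.270e-01  a ← 7.430168 − (+1.152e-06/-4.270e-01) = 7.430170
iter 4: u=0.842040  f(a)=+6.573e-13  f'(a)=-4.270e-01  a ← 7.430170 − (+6.573e-13/-4.270e-01) = 7.430170
converged: |Δa| < 1e-12 after 4 iterations
sag = a·(cosh(S/(2a)) − 1) = 7.430170·(cosh(0.842040) − 1) = 2.793476
T_max/T_min = cosh(S/(2a)) = 1.375964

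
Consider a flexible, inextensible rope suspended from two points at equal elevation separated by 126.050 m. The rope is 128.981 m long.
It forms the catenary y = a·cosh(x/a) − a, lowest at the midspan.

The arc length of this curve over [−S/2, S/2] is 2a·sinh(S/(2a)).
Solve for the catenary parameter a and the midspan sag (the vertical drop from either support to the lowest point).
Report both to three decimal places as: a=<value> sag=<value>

seed: a₀ = √(S³/(24(L−S))) = √(126.050³/(24·2.931)) = 168.733278
iter 1: u=0.373518  f(a)=+2.051e-02  f'(a)=-3.523e-02  a ← 168.733278 − (+2.051e-02/-3.523e-02) = 169.315597
iter 2: u=0.372234  f(a)=+1.067e-04  f'(a)=-3.486e-02  a ← 169.315597 − (+1.067e-04/-3.486e-02) = 169.318658
iter 3: u=0.372227  f(a)=+2.919e-09  f'(a)=-3.486e-02  a ← 169.318658 − (+2.919e-09/-3.486e-02) = 169.318658
iter 4: u=0.372227  f(a)=+0.000e+00  f'(a)=-3.486e-02  a ← 169.318658 − (+0.000e+00/-3.486e-02) = 169.318658
converged: |Δa| < 1e-12 after 4 iterations
sag = a·(cosh(S/(2a)) − 1) = 169.318658·(cosh(0.372227) − 1) = 11.865868
T_max/T_min = cosh(S/(2a)) = 1.070080

a=169.319 sag=11.866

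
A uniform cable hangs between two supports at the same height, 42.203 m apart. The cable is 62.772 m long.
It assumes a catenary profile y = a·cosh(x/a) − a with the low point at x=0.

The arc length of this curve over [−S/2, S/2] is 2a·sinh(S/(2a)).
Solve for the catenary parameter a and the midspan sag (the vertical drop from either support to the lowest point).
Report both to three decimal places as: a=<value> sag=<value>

a=13.157 sag=20.875

seed: a₀ = √(S³/(24(L−S))) = √(42.203³/(24·20.569)) = 12.339648
iter 1: u=1.710057  f(a)=+3.226e+00  f'(a)=-4.416e+00  a ← 12.339648 − (+3.226e+00/-4.416e+00) = 13.070051
iter 2: u=1.614493  f(a)=+3.086e-01  f'(a)=-3.608e+00  a ← 13.070051 − (+3.086e-01/-3.608e+00) = 13.155571
iter 3: u=1.603997  f(a)=+3.484e-03  f'(a)=-3.527e+00  a ← 13.155571 − (+3.484e-03/-3.527e+00) = 13.156559
iter 4: u=1.603877  f(a)=+4.551e-07  f'(a)=-3.526e+00  a ← 13.156559 − (+4.551e-07/-3.526e+00) = 13.156559
iter 5: u=1.603877  f(a)=+0.000e+00  f'(a)=-3.526e+00  a ← 13.156559 − (+0.000e+00/-3.526e+00) = 13.156559
converged: |Δa| < 1e-12 after 5 iterations
sag = a·(cosh(S/(2a)) − 1) = 13.156559·(cosh(1.603877) − 1) = 20.875426
T_max/T_min = cosh(S/(2a)) = 2.586693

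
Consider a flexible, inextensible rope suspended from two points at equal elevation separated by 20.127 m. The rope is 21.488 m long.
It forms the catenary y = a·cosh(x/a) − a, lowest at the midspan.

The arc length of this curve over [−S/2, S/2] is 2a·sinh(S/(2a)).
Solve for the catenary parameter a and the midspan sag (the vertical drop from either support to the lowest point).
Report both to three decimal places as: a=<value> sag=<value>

seed: a₀ = √(S³/(24(L−S))) = √(20.127³/(24·1.361)) = 15.799156
iter 1: u=0.636964  f(a)=+2.788e-02  f'(a)=-1.794e-01  a ← 15.799156 − (+2.788e-02/-1.794e-01) = 15.954568
iter 2: u=0.630760  f(a)=+4.167e-04  f'(a)=-1.741e-01  a ← 15.954568 − (+4.167e-04/-1.741e-01) = 15.956962
iter 3: u=0.630665  f(a)=+9.623e-08  f'(a)=-1.740e-01  a ← 15.956962 − (+9.623e-08/-1.740e-01) = 15.956962
iter 4: u=0.630665  f(a)=-3.553e-15  f'(a)=-1.740e-01  a ← 15.956962 − (-3.553e-15/-1.740e-01) = 15.956962
converged: |Δa| < 1e-12 after 4 iterations
sag = a·(cosh(S/(2a)) − 1) = 15.956962·(cosh(0.630665) − 1) = 3.279934
T_max/T_min = cosh(S/(2a)) = 1.205549

a=15.957 sag=3.280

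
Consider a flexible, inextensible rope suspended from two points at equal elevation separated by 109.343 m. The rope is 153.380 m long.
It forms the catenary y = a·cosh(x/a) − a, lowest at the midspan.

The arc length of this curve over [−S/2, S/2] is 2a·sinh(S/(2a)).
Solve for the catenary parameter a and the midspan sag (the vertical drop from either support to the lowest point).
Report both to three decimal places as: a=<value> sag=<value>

a=37.124 sag=48.079

seed: a₀ = √(S³/(24(L−S))) = √(109.343³/(24·44.037)) = 35.169970
iter 1: u=1.554494  f(a)=+5.637e+00  f'(a)=-3.164e+00  a ← 35.169970 − (+5.637e+00/-3.164e+00) = 36.951665
iter 2: u=1.479541  f(a)=+4.567e-01  f'(a)=-2.670e+00  a ← 36.951665 − (+4.567e-01/-2.670e+00) = 37.122692
iter 3: u=1.472725  f(a)=+3.581e-03  f'(a)=-2.629e+00  a ← 37.122692 − (+3.581e-03/-2.629e+00) = 37.124054
iter 4: u=1.472671  f(a)=+2.240e-07  f'(a)=-2.628e+00  a ← 37.124054 − (+2.240e-07/-2.628e+00) = 37.124054
iter 5: u=1.472671  f(a)=-2.842e-14  f'(a)=-2.628e+00  a ← 37.124054 − (-2.842e-14/-2.628e+00) = 37.124054
converged: |Δa| < 1e-12 after 5 iterations
sag = a·(cosh(S/(2a)) − 1) = 37.124054·(cosh(1.472671) − 1) = 48.078947
T_max/T_min = cosh(S/(2a)) = 2.295089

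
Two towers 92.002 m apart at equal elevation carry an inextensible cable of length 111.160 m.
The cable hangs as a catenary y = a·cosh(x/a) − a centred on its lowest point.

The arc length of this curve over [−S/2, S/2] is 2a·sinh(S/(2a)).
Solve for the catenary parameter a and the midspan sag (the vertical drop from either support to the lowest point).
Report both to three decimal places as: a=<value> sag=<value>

seed: a₀ = √(S³/(24(L−S))) = √(92.002³/(24·19.158)) = 41.154298
iter 1: u=1.117769  f(a)=+1.233e+00  f'(a)=-1.053e+00  a ← 41.154298 − (+1.233e+00/-1.053e+00) = 42.325639
iter 2: u=1.086835  f(a)=+5.460e-02  f'(a)=-9.613e-01  a ← 42.325639 − (+5.460e-02/-9.613e-01) = 42.382439
iter 3: u=1.085379  f(a)=+1.181e-04  f'(a)=-9.572e-01  a ← 42.382439 − (+1.181e-04/-9.572e-01) = 42.382563
iter 4: u=1.085376  f(a)=+5.546e-10  f'(a)=-9.571e-01  a ← 42.382563 − (+5.546e-10/-9.571e-01) = 42.382563
iter 5: u=1.085376  f(a)=-1.421e-14  f'(a)=-9.571e-01  a ← 42.382563 − (-1.421e-14/-9.571e-01) = 42.382563
converged: |Δa| < 1e-12 after 5 iterations
sag = a·(cosh(S/(2a)) − 1) = 42.382563·(cosh(1.085376) − 1) = 27.513203
T_max/T_min = cosh(S/(2a)) = 1.649163

a=42.383 sag=27.513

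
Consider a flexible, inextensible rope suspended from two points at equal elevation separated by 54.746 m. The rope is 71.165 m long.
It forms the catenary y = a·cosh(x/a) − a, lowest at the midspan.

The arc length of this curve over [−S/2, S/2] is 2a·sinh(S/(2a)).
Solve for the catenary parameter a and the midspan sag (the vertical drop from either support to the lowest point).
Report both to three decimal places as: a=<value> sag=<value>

a=21.267 sag=20.187

seed: a₀ = √(S³/(24(L−S))) = √(54.746³/(24·16.419)) = 20.405612
iter 1: u=1.341445  f(a)=+1.542e+00  f'(a)=-1.918e+00  a ← 20.405612 − (+1.542e+00/-1.918e+00) = 21.209630
iter 2: u=1.290593  f(a)=+9.583e-02  f'(a)=-1.686e+00  a ← 21.209630 − (+9.583e-02/-1.686e+00) = 21.266455
iter 3: u=1.287144  f(a)=+4.243e-04  f'(a)=-1.672e+00  a ← 21.266455 − (+4.243e-04/-1.672e+00) = 21.266709
iter 4: u=1.287129  f(a)=+8.398e-09  f'(a)=-1.671e+00  a ← 21.266709 − (+8.398e-09/-1.671e+00) = 21.266709
iter 5: u=1.287129  f(a)=-1.421e-14  f'(a)=-1.671e+00  a ← 21.266709 − (-1.421e-14/-1.671e+00) = 21.266709
converged: |Δa| < 1e-12 after 5 iterations
sag = a·(cosh(S/(2a)) − 1) = 21.266709·(cosh(1.287129) − 1) = 20.186725
T_max/T_min = cosh(S/(2a)) = 1.949217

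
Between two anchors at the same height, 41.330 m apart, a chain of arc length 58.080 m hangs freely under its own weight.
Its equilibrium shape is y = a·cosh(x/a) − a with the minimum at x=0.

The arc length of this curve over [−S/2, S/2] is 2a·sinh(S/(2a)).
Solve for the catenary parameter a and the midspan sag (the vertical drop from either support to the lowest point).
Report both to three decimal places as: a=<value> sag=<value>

a=13.993 sag=18.243

seed: a₀ = √(S³/(24(L−S))) = √(41.330³/(24·16.750)) = 13.252112
iter 1: u=1.559374  f(a)=+2.158e+00  f'(a)=-3.198e+00  a ← 13.252112 − (+2.158e+00/-3.198e+00) = 13.926964
iter 2: u=1.483812  f(a)=+1.758e-01  f'(a)=-2.697e+00  a ← 13.926964 − (+1.758e-01/-2.697e+00) = 13.992168
iter 3: u=1.476898  f(a)=+1.396e-03  f'(a)=-2.654e+00  a ← 13.992168 − (+1.396e-03/-2.654e+00) = 13.992694
iter 4: u=1.476842  f(a)=+8.946e-08  f'(a)=-2.654e+00  a ← 13.992694 − (+8.946e-08/-2.654e+00) = 13.992694
iter 5: u=1.476842  f(a)=+0.000e+00  f'(a)=-2.654e+00  a ← 13.992694 − (+0.000e+00/-2.654e+00) = 13.992694
converged: |Δa| < 1e-12 after 5 iterations
sag = a·(cosh(S/(2a)) − 1) = 13.992694·(cosh(1.476842) − 1) = 18.242645
T_max/T_min = cosh(S/(2a)) = 2.303726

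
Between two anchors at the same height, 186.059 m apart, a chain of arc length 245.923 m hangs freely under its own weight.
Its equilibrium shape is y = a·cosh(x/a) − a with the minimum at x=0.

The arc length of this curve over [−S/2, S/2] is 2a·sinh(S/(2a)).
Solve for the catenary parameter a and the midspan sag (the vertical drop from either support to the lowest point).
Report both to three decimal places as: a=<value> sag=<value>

a=69.974 sag=71.504

seed: a₀ = √(S³/(24(L−S))) = √(186.059³/(24·59.864)) = 66.955697
iter 1: u=1.389419  f(a)=+6.051e+00  f'(a)=-2.158e+00  a ← 66.955697 − (+6.051e+00/-2.158e+00) = 69.759708
iter 2: u=1.333571  f(a)=+4.009e-01  f'(a)=-1.881e+00  a ← 69.759708 − (+4.009e-01/-1.881e+00) = 69.972861
iter 3: u=1.329508  f(a)=+2.036e-03  f'(a)=-1.862e+00  a ← 69.972861 − (+2.036e-03/-1.862e+00) = 69.973955
iter 4: u=1.329488  f(a)=+5.307e-08  f'(a)=-1.862e+00  a ← 69.973955 − (+5.307e-08/-1.862e+00) = 69.973955
iter 5: u=1.329488  f(a)=-2.842e-14  f'(a)=-1.862e+00  a ← 69.973955 − (-2.842e-14/-1.862e+00) = 69.973955
converged: |Δa| < 1e-12 after 5 iterations
sag = a·(cosh(S/(2a)) − 1) = 69.973955·(cosh(1.329488) − 1) = 71.503552
T_max/T_min = cosh(S/(2a)) = 2.021860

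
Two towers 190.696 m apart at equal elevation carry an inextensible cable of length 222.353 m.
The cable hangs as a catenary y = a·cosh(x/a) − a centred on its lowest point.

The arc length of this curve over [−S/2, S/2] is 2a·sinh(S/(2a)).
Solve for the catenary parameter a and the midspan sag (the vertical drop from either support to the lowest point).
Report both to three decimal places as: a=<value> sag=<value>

seed: a₀ = √(S³/(24(L−S))) = √(190.696³/(24·31.657)) = 95.537061
iter 1: u=0.998021  f(a)=+1.615e+00  f'(a)=-7.311e-01  a ← 95.537061 − (+1.615e+00/-7.311e-01) = 97.745326
iter 2: u=0.975474  f(a)=+5.767e-02  f'(a)=-6.797e-01  a ← 97.745326 − (+5.767e-02/-6.797e-01) = 97.830174
iter 3: u=0.974628  f(a)=+7.964e-05  f'(a)=-6.779e-01  a ← 97.830174 − (+7.964e-05/-6.779e-01) = 97.830291
iter 4: u=0.974627  f(a)=+1.522e-10  f'(a)=-6.778e-01  a ← 97.830291 − (+1.522e-10/-6.778e-01) = 97.830291
iter 5: u=0.974627  f(a)=+2.842e-14  f'(a)=-6.778e-01  a ← 97.830291 − (+2.842e-14/-6.778e-01) = 97.830291
converged: |Δa| < 1e-12 after 5 iterations
sag = a·(cosh(S/(2a)) − 1) = 97.830291·(cosh(0.974627) − 1) = 50.260829
T_max/T_min = cosh(S/(2a)) = 1.513755

a=97.830 sag=50.261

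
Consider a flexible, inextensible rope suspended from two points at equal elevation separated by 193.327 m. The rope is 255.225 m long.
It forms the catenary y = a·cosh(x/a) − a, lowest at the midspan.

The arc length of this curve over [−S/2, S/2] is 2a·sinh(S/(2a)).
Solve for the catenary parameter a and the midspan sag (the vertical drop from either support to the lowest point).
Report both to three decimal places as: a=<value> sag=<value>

seed: a₀ = √(S³/(24(L−S))) = √(193.327³/(24·61.898)) = 69.742071
iter 1: u=1.386014  f(a)=+6.225e+00  f'(a)=-2.140e+00  a ← 69.742071 − (+6.225e+00/-2.140e+00) = 72.650424
iter 2: u=1.330529  f(a)=+4.106e-01  f'(a)=-1.866e+00  a ← 72.650424 − (+4.106e-01/-1.866e+00) = 72.870387
iter 3: u=1.326513  f(a)=+2.065e-03  f'(a)=-1.848e+00  a ← 72.870387 − (+2.065e-03/-1.848e+00) = 72.871504
iter 4: u=1.326492  f(a)=+5.281e-08  f'(a)=-1.848e+00  a ← 72.871504 − (+5.281e-08/-1.848e+00) = 72.871504
iter 5: u=1.326492  f(a)=-2.842e-14  f'(a)=-1.848e+00  a ← 72.871504 − (-2.842e-14/-1.848e+00) = 72.871504
converged: |Δa| < 1e-12 after 5 iterations
sag = a·(cosh(S/(2a)) − 1) = 72.871504·(cosh(1.326492) − 1) = 74.081571
T_max/T_min = cosh(S/(2a)) = 2.016605

a=72.872 sag=74.082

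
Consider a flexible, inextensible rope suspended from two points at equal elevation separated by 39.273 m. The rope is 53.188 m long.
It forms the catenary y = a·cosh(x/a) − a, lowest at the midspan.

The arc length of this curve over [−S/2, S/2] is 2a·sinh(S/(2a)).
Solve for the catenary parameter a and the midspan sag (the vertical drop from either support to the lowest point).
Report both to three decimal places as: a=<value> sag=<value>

seed: a₀ = √(S³/(24(L−S))) = √(39.273³/(24·13.915)) = 13.467714
iter 1: u=1.458043  f(a)=+1.556e+00  f'(a)=-2.540e+00  a ← 13.467714 − (+1.556e+00/-2.540e+00) = 14.080292
iter 2: u=1.394609  f(a)=+1.125e-01  f'(a)=-2.185e+00  a ← 14.080292 − (+1.125e-01/-2.185e+00) = 14.131761
iter 3: u=1.389530  f(a)=+6.887e-04  f'(a)=-2.159e+00  a ← 14.131761 − (+6.887e-04/-2.159e+00) = 14.132080
iter 4: u=1.389498  f(a)=+2.617e-08  f'(a)=-2.158e+00  a ← 14.132080 − (+2.617e-08/-2.158e+00) = 14.132080
iter 5: u=1.389498  f(a)=-1.421e-14  f'(a)=-2.158e+00  a ← 14.132080 − (-1.421e-14/-2.158e+00) = 14.132080
converged: |Δa| < 1e-12 after 5 iterations
sag = a·(cosh(S/(2a)) − 1) = 14.132080·(cosh(1.389498) − 1) = 15.983639
T_max/T_min = cosh(S/(2a)) = 2.131018

a=14.132 sag=15.984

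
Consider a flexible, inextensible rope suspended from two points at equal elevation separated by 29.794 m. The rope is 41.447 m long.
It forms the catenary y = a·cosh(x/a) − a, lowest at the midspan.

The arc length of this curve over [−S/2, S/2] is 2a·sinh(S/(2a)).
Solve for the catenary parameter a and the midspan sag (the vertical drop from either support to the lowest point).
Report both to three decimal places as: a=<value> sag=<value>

seed: a₀ = √(S³/(24(L−S))) = √(29.794³/(24·11.653)) = 9.724532
iter 1: u=1.531899  f(a)=+1.446e+00  f'(a)=-3.008e+00  a ← 9.724532 − (+1.446e+00/-3.008e+00) = 10.205291
iter 2: u=1.459733  f(a)=+1.142e-01  f'(a)=-2.550e+00  a ← 10.205291 − (+1.142e-01/-2.550e+00) = 10.250054
iter 3: u=1.453358  f(a)=+8.462e-04  f'(a)=-2.513e+00  a ← 10.250054 − (+8.462e-04/-2.513e+00) = 10.250391
iter 4: u=1.453310  f(a)=+4.725e-08  f'(a)=-2.512e+00  a ← 10.250391 − (+4.725e-08/-2.512e+00) = 10.250391
iter 5: u=1.453310  f(a)=-1.421e-14  f'(a)=-2.512e+00  a ← 10.250391 − (-1.421e-14/-2.512e+00) = 10.250391
converged: |Δa| < 1e-12 after 5 iterations
sag = a·(cosh(S/(2a)) − 1) = 10.250391·(cosh(1.453310) − 1) = 12.869600
T_max/T_min = cosh(S/(2a)) = 2.255523

a=10.250 sag=12.870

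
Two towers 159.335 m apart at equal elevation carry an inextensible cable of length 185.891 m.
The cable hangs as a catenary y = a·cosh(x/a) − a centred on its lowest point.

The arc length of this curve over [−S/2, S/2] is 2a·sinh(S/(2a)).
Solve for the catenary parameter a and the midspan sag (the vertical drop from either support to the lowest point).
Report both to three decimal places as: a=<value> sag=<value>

seed: a₀ = √(S³/(24(L−S))) = √(159.335³/(24·26.556)) = 79.667250
iter 1: u=1.000003  f(a)=+1.360e+00  f'(a)=-7.358e-01  a ← 79.667250 − (+1.360e+00/-7.358e-01) = 81.515481
iter 2: u=0.977330  f(a)=+4.876e-02  f'(a)=-6.839e-01  a ← 81.515481 − (+4.876e-02/-6.839e-01) = 81.586785
iter 3: u=0.976476  f(a)=+6.786e-05  f'(a)=-6.820e-01  a ← 81.586785 − (+6.786e-05/-6.820e-01) = 81.586884
iter 4: u=0.976474  f(a)=+1.318e-10  f'(a)=-6.820e-01  a ← 81.586884 − (+1.318e-10/-6.820e-01) = 81.586884
iter 5: u=0.976474  f(a)=+0.000e+00  f'(a)=-6.820e-01  a ← 81.586884 − (+0.000e+00/-6.820e-01) = 81.586884
converged: |Δa| < 1e-12 after 5 iterations
sag = a·(cosh(S/(2a)) − 1) = 81.586884·(cosh(0.976474) − 1) = 42.087226
T_max/T_min = cosh(S/(2a)) = 1.515858

a=81.587 sag=42.087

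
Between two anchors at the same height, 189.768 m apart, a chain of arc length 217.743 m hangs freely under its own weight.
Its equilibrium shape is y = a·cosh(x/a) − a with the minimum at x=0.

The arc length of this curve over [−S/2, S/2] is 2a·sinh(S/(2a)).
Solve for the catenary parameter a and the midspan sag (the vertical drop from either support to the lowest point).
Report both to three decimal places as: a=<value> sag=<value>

a=103.048 sag=46.858

seed: a₀ = √(S³/(24(L−S))) = √(189.768³/(24·27.975)) = 100.888996
iter 1: u=0.940479  f(a)=+1.264e+00  f'(a)=-6.052e-01  a ← 100.888996 − (+1.264e+00/-6.052e-01) = 102.976868
iter 2: u=0.921411  f(a)=+4.029e-02  f'(a)=-5.672e-01  a ← 102.976868 − (+4.029e-02/-5.672e-01) = 103.047906
iter 3: u=0.920776  f(a)=+4.395e-05  f'(a)=-5.659e-01  a ← 103.047906 − (+4.395e-05/-5.659e-01) = 103.047984
iter 4: u=0.920775  f(a)=+5.244e-11  f'(a)=-5.659e-01  a ← 103.047984 − (+5.244e-11/-5.659e-01) = 103.047984
converged: |Δa| < 1e-12 after 4 iterations
sag = a·(cosh(S/(2a)) − 1) = 103.047984·(cosh(0.920775) − 1) = 46.858289
T_max/T_min = cosh(S/(2a)) = 1.454723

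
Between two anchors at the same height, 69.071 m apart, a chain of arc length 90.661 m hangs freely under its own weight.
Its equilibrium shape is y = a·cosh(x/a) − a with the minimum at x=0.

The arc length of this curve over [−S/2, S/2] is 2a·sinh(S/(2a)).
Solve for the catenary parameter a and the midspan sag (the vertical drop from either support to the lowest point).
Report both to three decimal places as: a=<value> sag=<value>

a=26.324 sag=26.095

seed: a₀ = √(S³/(24(L−S))) = √(69.071³/(24·21.590)) = 25.218060
iter 1: u=1.369475  f(a)=+2.117e+00  f'(a)=-2.056e+00  a ← 25.218060 − (+2.117e+00/-2.056e+00) = 26.248072
iter 2: u=1.315735  f(a)=+1.366e-01  f'(a)=-1.798e+00  a ← 26.248072 − (+1.366e-01/-1.798e+00) = 26.324057
iter 3: u=1.311937  f(a)=+6.558e-04  f'(a)=-1.781e+00  a ← 26.324057 − (+6.558e-04/-1.781e+00) = 26.324426
iter 4: u=1.311918  f(a)=+1.527e-08  f'(a)=-1.781e+00  a ← 26.324426 − (+1.527e-08/-1.781e+00) = 26.324426
iter 5: u=1.311918  f(a)=+0.000e+00  f'(a)=-1.781e+00  a ← 26.324426 − (+0.000e+00/-1.781e+00) = 26.324426
converged: |Δa| < 1e-12 after 5 iterations
sag = a·(cosh(S/(2a)) − 1) = 26.324426·(cosh(1.311918) − 1) = 26.095319
T_max/T_min = cosh(S/(2a)) = 1.991297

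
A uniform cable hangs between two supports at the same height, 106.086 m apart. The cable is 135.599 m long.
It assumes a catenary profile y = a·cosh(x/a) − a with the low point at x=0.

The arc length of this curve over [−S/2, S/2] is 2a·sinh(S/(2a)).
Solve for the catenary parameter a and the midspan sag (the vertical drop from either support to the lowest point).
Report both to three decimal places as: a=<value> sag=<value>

seed: a₀ = √(S³/(24(L−S))) = √(106.086³/(24·29.513)) = 41.055828
iter 1: u=1.291972  f(a)=+2.563e+00  f'(a)=-1.692e+00  a ← 41.055828 − (+2.563e+00/-1.692e+00) = 42.570413
iter 2: u=1.246006  f(a)=+1.487e-01  f'(a)=-1.501e+00  a ← 42.570413 − (+1.487e-01/-1.501e+00) = 42.669444
iter 3: u=1.243114  f(a)=+5.683e-04  f'(a)=-1.490e+00  a ← 42.669444 − (+5.683e-04/-1.490e+00) = 42.669825
iter 4: u=1.243103  f(a)=+8.373e-09  f'(a)=-1.490e+00  a ← 42.669825 − (+8.373e-09/-1.490e+00) = 42.669825
iter 5: u=1.243103  f(a)=+0.000e+00  f'(a)=-1.490e+00  a ← 42.669825 − (+0.000e+00/-1.490e+00) = 42.669825
converged: |Δa| < 1e-12 after 5 iterations
sag = a·(cosh(S/(2a)) − 1) = 42.669825·(cosh(1.243103) − 1) = 37.439389
T_max/T_min = cosh(S/(2a)) = 1.877421

a=42.670 sag=37.439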